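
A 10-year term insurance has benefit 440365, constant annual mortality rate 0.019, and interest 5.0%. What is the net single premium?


NSP = benefit * sum_{k=0}^{n-1} k_p_x * q * v^(k+1)
With constant q=0.019, v=0.952381
Sum = 0.135821
NSP = 440365 * 0.135821
= 59810.9887


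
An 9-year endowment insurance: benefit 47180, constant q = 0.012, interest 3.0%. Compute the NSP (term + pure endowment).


Term component = 4212.3981
Pure endowment = 9_p_x * v^9 * benefit = 0.897041 * 0.766417 * 47180 = 32436.6067
NSP = 36649.0048


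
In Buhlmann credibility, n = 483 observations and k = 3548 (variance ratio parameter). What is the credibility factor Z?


Z = n / (n + k)
= 483 / (483 + 3548)
= 483 / 4031
= 0.1198


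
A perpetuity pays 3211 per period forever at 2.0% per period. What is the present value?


PV = PMT / i
= 3211 / 0.02
= 160550.0


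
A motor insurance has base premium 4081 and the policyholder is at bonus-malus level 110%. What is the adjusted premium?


adjusted = base * BM_level / 100
= 4081 * 110 / 100
= 4081 * 1.1
= 4489.1


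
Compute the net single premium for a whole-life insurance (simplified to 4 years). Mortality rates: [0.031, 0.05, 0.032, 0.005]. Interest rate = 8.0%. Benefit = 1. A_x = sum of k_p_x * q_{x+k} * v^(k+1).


v = 0.925926
Year 0: k_p_x=1.0, q=0.031, term=0.028704
Year 1: k_p_x=0.969, q=0.05, term=0.041538
Year 2: k_p_x=0.92055, q=0.032, term=0.023384
Year 3: k_p_x=0.891092, q=0.005, term=0.003275
A_x = 0.0969


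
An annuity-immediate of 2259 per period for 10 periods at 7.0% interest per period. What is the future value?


FV = PMT * ((1+i)^n - 1) / i
= 2259 * ((1.07)^10 - 1) / 0.07
= 2259 * (1.967151 - 1) / 0.07
= 31211.3559


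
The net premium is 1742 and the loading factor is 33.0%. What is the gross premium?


Gross = net * (1 + loading)
= 1742 * (1 + 0.33)
= 1742 * 1.33
= 2316.86


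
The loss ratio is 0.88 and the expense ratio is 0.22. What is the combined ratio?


Combined ratio = loss ratio + expense ratio
= 0.88 + 0.22
= 1.1


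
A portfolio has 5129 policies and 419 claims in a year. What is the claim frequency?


frequency = claims / policies
= 419 / 5129
= 0.0817


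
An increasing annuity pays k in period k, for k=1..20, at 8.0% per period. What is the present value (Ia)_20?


(Ia)_n = sum_{k=1}^{n} k * v^k, v = 1/(1+i)
v = 0.925926
Sum computed term by term:
(Ia)_20 = 78.9079


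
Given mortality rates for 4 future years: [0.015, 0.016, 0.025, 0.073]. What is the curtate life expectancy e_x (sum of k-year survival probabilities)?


e_x = sum_{k=1}^{n} k_p_x
k_p_x values:
  1_p_x = 0.985
  2_p_x = 0.96924
  3_p_x = 0.945009
  4_p_x = 0.876023
e_x = 3.7753


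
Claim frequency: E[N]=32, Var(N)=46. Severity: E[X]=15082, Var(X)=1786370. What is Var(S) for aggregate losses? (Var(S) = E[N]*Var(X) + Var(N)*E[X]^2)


Var(S) = E[N]*Var(X) + Var(N)*E[X]^2
= 32*1786370 + 46*15082^2
= 57163840 + 10463469304
= 1.0521e+10


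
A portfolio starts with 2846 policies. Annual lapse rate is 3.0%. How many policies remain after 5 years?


remaining = initial * (1 - lapse)^years
= 2846 * (1 - 0.03)^5
= 2846 * 0.858734
= 2443.957


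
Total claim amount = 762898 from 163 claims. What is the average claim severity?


severity = total / number
= 762898 / 163
= 4680.3558


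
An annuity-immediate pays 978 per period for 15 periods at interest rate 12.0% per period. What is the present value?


PV = PMT * (1 - (1+i)^(-n)) / i
= 978 * (1 - (1+0.12)^(-15)) / 0.12
= 978 * (1 - 0.182696) / 0.12
= 978 * 6.810864
= 6661.0255


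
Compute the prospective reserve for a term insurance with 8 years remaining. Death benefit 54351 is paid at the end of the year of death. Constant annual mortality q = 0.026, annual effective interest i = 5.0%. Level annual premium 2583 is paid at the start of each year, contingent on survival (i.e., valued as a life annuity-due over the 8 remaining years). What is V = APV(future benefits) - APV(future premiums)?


v = 1/(1+i) = 0.952381
APV(future benefits) per unit = sum_{k=0}^{7} k_p_x * q * v^(k+1) = 0.154555
APV(future benefits) = 54351 * 0.154555 = 8400.2343
Life annuity-due factor ä_{x:8} = sum_{k=0}^{7} k_p_x * v^k = 6.241656
APV(future premiums) = 2583 * 6.241656 = 16122.1968
V = 8400.2343 - 16122.1968
= -7721.9625


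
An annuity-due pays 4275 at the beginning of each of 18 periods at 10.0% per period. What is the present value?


PV_due = PMT * (1-(1+i)^(-n))/i * (1+i)
PV_immediate = 35061.0367
PV_due = 35061.0367 * 1.1
= 38567.1404


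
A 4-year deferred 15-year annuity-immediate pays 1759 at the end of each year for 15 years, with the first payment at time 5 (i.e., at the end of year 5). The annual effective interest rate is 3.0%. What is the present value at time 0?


PV at time 4 of the 15-year annuity-immediate:
a_n = 1759 * (1-(1+0.03)^(-15))/0.03 = 20998.8278
Discount back 4 years to time 0:
PV = 20998.8278 * (1+0.03)^(-4)
= 20998.8278 * 0.888487
= 18657.1865


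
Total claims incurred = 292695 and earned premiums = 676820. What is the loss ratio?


Loss ratio = claims / premiums
= 292695 / 676820
= 0.4325


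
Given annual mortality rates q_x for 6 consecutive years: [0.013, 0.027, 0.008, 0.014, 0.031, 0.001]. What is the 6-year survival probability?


p_k = 1 - q_k for each year
Survival = product of (1 - q_k)
= 0.987 * 0.973 * 0.992 * 0.986 * 0.969 * 0.999
= 0.9093


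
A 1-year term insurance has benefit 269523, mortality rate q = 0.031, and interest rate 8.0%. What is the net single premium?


NSP = benefit * q * v
v = 1/(1+i) = 0.925926
NSP = 269523 * 0.031 * 0.925926
= 7736.3083


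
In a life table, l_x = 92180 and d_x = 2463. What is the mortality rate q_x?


q_x = d_x / l_x
= 2463 / 92180
= 0.0267


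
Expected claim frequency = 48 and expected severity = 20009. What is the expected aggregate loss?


E[S] = E[N] * E[X]
= 48 * 20009
= 960432


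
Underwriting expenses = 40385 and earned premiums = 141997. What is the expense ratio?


Expense ratio = expenses / premiums
= 40385 / 141997
= 0.2844


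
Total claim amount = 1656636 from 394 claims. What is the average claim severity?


severity = total / number
= 1656636 / 394
= 4204.6599


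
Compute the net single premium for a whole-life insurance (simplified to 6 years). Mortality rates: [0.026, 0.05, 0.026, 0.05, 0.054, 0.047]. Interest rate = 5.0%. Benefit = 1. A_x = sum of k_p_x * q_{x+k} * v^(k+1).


v = 0.952381
Year 0: k_p_x=1.0, q=0.026, term=0.024762
Year 1: k_p_x=0.974, q=0.05, term=0.044172
Year 2: k_p_x=0.9253, q=0.026, term=0.020782
Year 3: k_p_x=0.901242, q=0.05, term=0.037073
Year 4: k_p_x=0.85618, q=0.054, term=0.036225
Year 5: k_p_x=0.809946, q=0.047, term=0.028407
A_x = 0.1914


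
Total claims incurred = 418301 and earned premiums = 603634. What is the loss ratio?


Loss ratio = claims / premiums
= 418301 / 603634
= 0.693


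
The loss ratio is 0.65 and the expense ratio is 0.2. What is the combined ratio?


Combined ratio = loss ratio + expense ratio
= 0.65 + 0.2
= 0.85


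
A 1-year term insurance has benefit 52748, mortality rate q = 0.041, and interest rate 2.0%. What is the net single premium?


NSP = benefit * q * v
v = 1/(1+i) = 0.980392
NSP = 52748 * 0.041 * 0.980392
= 2120.2627


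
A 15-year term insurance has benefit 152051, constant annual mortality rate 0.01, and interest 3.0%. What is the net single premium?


NSP = benefit * sum_{k=0}^{n-1} k_p_x * q * v^(k+1)
With constant q=0.01, v=0.970874
Sum = 0.11199
NSP = 152051 * 0.11199
= 17028.2398


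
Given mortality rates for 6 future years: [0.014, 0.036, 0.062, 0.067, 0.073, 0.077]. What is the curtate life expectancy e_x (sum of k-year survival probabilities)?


e_x = sum_{k=1}^{n} k_p_x
k_p_x values:
  1_p_x = 0.986
  2_p_x = 0.950504
  3_p_x = 0.891573
  4_p_x = 0.831837
  5_p_x = 0.771113
  6_p_x = 0.711738
e_x = 5.1428


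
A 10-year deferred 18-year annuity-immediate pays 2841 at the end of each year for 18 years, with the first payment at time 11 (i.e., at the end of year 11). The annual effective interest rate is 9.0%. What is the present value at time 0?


PV at time 10 of the 18-year annuity-immediate:
a_n = 2841 * (1-(1+0.09)^(-18))/0.09 = 24874.7309
Discount back 10 years to time 0:
PV = 24874.7309 * (1+0.09)^(-10)
= 24874.7309 * 0.422411
= 10507.3552


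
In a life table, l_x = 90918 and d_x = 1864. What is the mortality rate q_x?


q_x = d_x / l_x
= 1864 / 90918
= 0.0205


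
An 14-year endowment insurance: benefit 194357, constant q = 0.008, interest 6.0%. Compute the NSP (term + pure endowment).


Term component = 13827.7329
Pure endowment = 14_p_x * v^14 * benefit = 0.893642 * 0.442301 * 194357 = 76821.2701
NSP = 90649.0031


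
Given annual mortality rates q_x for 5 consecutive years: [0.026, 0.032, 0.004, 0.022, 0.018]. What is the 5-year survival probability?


p_k = 1 - q_k for each year
Survival = product of (1 - q_k)
= 0.974 * 0.968 * 0.996 * 0.978 * 0.982
= 0.9019


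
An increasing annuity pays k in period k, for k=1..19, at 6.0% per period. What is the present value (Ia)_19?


(Ia)_n = sum_{k=1}^{n} k * v^k, v = 1/(1+i)
v = 0.943396
Sum computed term by term:
(Ia)_19 = 92.4643


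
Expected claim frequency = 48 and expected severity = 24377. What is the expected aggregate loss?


E[S] = E[N] * E[X]
= 48 * 24377
= 1.1701e+06


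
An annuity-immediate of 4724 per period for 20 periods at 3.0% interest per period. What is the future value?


FV = PMT * ((1+i)^n - 1) / i
= 4724 * ((1.03)^20 - 1) / 0.03
= 4724 * (1.806111 - 1) / 0.03
= 126935.6491


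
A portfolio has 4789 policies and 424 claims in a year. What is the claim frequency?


frequency = claims / policies
= 424 / 4789
= 0.0885


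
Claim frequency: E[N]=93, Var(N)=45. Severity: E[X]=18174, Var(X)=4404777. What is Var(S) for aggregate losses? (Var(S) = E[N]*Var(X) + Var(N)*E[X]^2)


Var(S) = E[N]*Var(X) + Var(N)*E[X]^2
= 93*4404777 + 45*18174^2
= 409644261 + 14863242420
= 1.5273e+10


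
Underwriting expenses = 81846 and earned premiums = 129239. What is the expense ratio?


Expense ratio = expenses / premiums
= 81846 / 129239
= 0.6333


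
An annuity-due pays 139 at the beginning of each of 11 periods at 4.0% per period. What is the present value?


PV_due = PMT * (1-(1+i)^(-n))/i * (1+i)
PV_immediate = 1217.7063
PV_due = 1217.7063 * 1.04
= 1266.4145


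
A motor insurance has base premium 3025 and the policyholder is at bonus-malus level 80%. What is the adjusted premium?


adjusted = base * BM_level / 100
= 3025 * 80 / 100
= 3025 * 0.8
= 2420.0


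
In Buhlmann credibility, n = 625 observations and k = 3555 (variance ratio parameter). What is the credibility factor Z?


Z = n / (n + k)
= 625 / (625 + 3555)
= 625 / 4180
= 0.1495


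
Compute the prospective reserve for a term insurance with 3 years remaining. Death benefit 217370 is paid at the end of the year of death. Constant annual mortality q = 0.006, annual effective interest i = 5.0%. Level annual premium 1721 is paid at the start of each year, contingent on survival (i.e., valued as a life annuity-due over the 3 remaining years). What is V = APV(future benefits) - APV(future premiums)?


v = 1/(1+i) = 0.952381
APV(future benefits) per unit = sum_{k=0}^{2} k_p_x * q * v^(k+1) = 0.016245
APV(future benefits) = 217370 * 0.016245 = 3531.1377
Life annuity-due factor ä_{x:3} = sum_{k=0}^{2} k_p_x * v^k = 2.842844
APV(future premiums) = 1721 * 2.842844 = 4892.5353
V = 3531.1377 - 4892.5353
= -1361.3976


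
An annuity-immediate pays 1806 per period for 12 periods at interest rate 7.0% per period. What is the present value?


PV = PMT * (1 - (1+i)^(-n)) / i
= 1806 * (1 - (1+0.07)^(-12)) / 0.07
= 1806 * (1 - 0.444012) / 0.07
= 1806 * 7.942686
= 14344.4915


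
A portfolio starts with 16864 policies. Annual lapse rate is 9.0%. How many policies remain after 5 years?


remaining = initial * (1 - lapse)^years
= 16864 * (1 - 0.09)^5
= 16864 * 0.624032
= 10523.6781


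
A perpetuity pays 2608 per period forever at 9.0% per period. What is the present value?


PV = PMT / i
= 2608 / 0.09
= 28977.7778


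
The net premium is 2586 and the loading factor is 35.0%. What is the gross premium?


Gross = net * (1 + loading)
= 2586 * (1 + 0.35)
= 2586 * 1.35
= 3491.1


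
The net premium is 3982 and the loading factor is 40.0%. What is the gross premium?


Gross = net * (1 + loading)
= 3982 * (1 + 0.4)
= 3982 * 1.4
= 5574.8


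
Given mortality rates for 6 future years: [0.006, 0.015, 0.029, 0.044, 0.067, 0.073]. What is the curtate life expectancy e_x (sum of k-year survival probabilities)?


e_x = sum_{k=1}^{n} k_p_x
k_p_x values:
  1_p_x = 0.994
  2_p_x = 0.97909
  3_p_x = 0.950696
  4_p_x = 0.908866
  5_p_x = 0.847972
  6_p_x = 0.78607
e_x = 5.4667


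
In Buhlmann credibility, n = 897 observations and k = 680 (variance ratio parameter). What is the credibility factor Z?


Z = n / (n + k)
= 897 / (897 + 680)
= 897 / 1577
= 0.5688


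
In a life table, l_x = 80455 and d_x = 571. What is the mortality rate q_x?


q_x = d_x / l_x
= 571 / 80455
= 0.0071


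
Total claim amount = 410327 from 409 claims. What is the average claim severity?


severity = total / number
= 410327 / 409
= 1003.2445


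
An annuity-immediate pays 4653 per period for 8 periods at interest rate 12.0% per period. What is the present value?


PV = PMT * (1 - (1+i)^(-n)) / i
= 4653 * (1 - (1+0.12)^(-8)) / 0.12
= 4653 * (1 - 0.403883) / 0.12
= 4653 * 4.96764
= 23114.4278


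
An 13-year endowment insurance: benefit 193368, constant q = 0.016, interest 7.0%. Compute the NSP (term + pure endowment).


Term component = 23870.762
Pure endowment = 13_p_x * v^13 * benefit = 0.810842 * 0.414964 * 193368 = 65062.654
NSP = 88933.4161


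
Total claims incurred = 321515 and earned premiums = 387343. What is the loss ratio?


Loss ratio = claims / premiums
= 321515 / 387343
= 0.8301


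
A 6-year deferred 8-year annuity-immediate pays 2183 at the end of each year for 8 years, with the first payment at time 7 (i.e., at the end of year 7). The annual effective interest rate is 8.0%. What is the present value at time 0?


PV at time 6 of the 8-year annuity-immediate:
a_n = 2183 * (1-(1+0.08)^(-8))/0.08 = 12544.9128
Discount back 6 years to time 0:
PV = 12544.9128 * (1+0.08)^(-6)
= 12544.9128 * 0.63017
= 7905.423


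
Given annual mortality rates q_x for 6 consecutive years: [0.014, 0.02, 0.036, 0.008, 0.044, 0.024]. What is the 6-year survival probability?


p_k = 1 - q_k for each year
Survival = product of (1 - q_k)
= 0.986 * 0.98 * 0.964 * 0.992 * 0.956 * 0.976
= 0.8622


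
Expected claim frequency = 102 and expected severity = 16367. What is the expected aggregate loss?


E[S] = E[N] * E[X]
= 102 * 16367
= 1.6694e+06


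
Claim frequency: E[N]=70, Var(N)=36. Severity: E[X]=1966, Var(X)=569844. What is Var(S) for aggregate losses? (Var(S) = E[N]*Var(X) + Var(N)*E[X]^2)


Var(S) = E[N]*Var(X) + Var(N)*E[X]^2
= 70*569844 + 36*1966^2
= 39889080 + 139145616
= 1.7903e+08


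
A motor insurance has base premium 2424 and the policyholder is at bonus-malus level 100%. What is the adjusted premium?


adjusted = base * BM_level / 100
= 2424 * 100 / 100
= 2424 * 1.0
= 2424.0


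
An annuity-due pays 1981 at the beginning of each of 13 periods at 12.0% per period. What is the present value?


PV_due = PMT * (1-(1+i)^(-n))/i * (1+i)
PV_immediate = 12725.0494
PV_due = 12725.0494 * 1.12
= 14252.0553


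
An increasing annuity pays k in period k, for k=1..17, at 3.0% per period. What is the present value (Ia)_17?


(Ia)_n = sum_{k=1}^{n} k * v^k, v = 1/(1+i)
v = 0.970874
Sum computed term by term:
(Ia)_17 = 109.1941


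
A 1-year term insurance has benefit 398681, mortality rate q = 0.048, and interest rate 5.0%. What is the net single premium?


NSP = benefit * q * v
v = 1/(1+i) = 0.952381
NSP = 398681 * 0.048 * 0.952381
= 18225.4171


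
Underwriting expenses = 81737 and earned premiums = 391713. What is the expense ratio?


Expense ratio = expenses / premiums
= 81737 / 391713
= 0.2087


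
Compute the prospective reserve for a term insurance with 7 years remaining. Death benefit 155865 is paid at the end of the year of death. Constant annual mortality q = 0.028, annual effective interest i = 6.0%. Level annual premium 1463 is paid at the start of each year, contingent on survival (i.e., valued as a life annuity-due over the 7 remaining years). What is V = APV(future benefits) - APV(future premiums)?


v = 1/(1+i) = 0.943396
APV(future benefits) per unit = sum_{k=0}^{6} k_p_x * q * v^(k+1) = 0.144722
APV(future benefits) = 155865 * 0.144722 = 22557.14
Life annuity-due factor ä_{x:7} = sum_{k=0}^{6} k_p_x * v^k = 5.478772
APV(future premiums) = 1463 * 5.478772 = 8015.4441
V = 22557.14 - 8015.4441
= 14541.6959


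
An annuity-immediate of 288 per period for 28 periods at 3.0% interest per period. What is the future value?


FV = PMT * ((1+i)^n - 1) / i
= 288 * ((1.03)^28 - 1) / 0.03
= 288 * (2.287928 - 1) / 0.03
= 12364.1057


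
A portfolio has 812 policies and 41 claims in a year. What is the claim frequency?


frequency = claims / policies
= 41 / 812
= 0.0505


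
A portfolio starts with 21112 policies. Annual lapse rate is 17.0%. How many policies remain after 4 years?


remaining = initial * (1 - lapse)^years
= 21112 * (1 - 0.17)^4
= 21112 * 0.474583
= 10019.4007


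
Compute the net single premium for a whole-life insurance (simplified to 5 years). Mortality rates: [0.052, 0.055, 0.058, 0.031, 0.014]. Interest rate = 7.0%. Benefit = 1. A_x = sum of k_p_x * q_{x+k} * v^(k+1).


v = 0.934579
Year 0: k_p_x=1.0, q=0.052, term=0.048598
Year 1: k_p_x=0.948, q=0.055, term=0.045541
Year 2: k_p_x=0.89586, q=0.058, term=0.042415
Year 3: k_p_x=0.8439, q=0.031, term=0.019958
Year 4: k_p_x=0.817739, q=0.014, term=0.008163
A_x = 0.1647


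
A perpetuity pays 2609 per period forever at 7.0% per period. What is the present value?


PV = PMT / i
= 2609 / 0.07
= 37271.4286


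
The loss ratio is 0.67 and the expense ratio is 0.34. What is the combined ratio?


Combined ratio = loss ratio + expense ratio
= 0.67 + 0.34
= 1.01


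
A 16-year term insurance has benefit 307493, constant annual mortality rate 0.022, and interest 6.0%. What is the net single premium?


NSP = benefit * sum_{k=0}^{n-1} k_p_x * q * v^(k+1)
With constant q=0.022, v=0.943396
Sum = 0.194309
NSP = 307493 * 0.194309
= 59748.6199


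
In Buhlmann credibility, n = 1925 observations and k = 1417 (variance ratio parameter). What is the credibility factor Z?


Z = n / (n + k)
= 1925 / (1925 + 1417)
= 1925 / 3342
= 0.576


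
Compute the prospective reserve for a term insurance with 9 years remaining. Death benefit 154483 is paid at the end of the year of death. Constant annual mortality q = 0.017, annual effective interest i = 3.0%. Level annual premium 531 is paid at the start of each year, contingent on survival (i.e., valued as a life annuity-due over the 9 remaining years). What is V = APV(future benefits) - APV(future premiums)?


v = 1/(1+i) = 0.970874
APV(future benefits) per unit = sum_{k=0}^{8} k_p_x * q * v^(k+1) = 0.124129
APV(future benefits) = 154483 * 0.124129 = 19175.7877
Life annuity-due factor ä_{x:9} = sum_{k=0}^{8} k_p_x * v^k = 7.520744
APV(future premiums) = 531 * 7.520744 = 3993.5152
V = 19175.7877 - 3993.5152
= 15182.2725


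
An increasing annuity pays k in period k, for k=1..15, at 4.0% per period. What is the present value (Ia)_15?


(Ia)_n = sum_{k=1}^{n} k * v^k, v = 1/(1+i)
v = 0.961538
Sum computed term by term:
(Ia)_15 = 80.8539


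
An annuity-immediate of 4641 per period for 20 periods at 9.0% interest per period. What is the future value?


FV = PMT * ((1+i)^n - 1) / i
= 4641 * ((1.09)^20 - 1) / 0.09
= 4641 * (5.604411 - 1) / 0.09
= 237434.1153


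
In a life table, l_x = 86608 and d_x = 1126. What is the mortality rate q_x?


q_x = d_x / l_x
= 1126 / 86608
= 0.013


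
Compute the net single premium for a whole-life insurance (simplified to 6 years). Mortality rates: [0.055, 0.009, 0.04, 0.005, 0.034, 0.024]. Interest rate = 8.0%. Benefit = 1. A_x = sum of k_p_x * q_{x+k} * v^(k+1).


v = 0.925926
Year 0: k_p_x=1.0, q=0.055, term=0.050926
Year 1: k_p_x=0.945, q=0.009, term=0.007292
Year 2: k_p_x=0.936495, q=0.04, term=0.029737
Year 3: k_p_x=0.899035, q=0.005, term=0.003304
Year 4: k_p_x=0.89454, q=0.034, term=0.0207
Year 5: k_p_x=0.864126, q=0.024, term=0.013069
A_x = 0.125


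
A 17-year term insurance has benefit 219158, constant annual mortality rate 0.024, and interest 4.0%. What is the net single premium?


NSP = benefit * sum_{k=0}^{n-1} k_p_x * q * v^(k+1)
With constant q=0.024, v=0.961538
Sum = 0.247617
NSP = 219158 * 0.247617
= 54267.2512


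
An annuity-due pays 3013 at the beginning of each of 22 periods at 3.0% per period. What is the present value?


PV_due = PMT * (1-(1+i)^(-n))/i * (1+i)
PV_immediate = 48017.9298
PV_due = 48017.9298 * 1.03
= 49458.4677


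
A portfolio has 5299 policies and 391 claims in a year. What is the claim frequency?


frequency = claims / policies
= 391 / 5299
= 0.0738


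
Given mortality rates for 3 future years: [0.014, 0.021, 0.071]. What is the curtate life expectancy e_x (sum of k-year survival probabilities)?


e_x = sum_{k=1}^{n} k_p_x
k_p_x values:
  1_p_x = 0.986
  2_p_x = 0.965294
  3_p_x = 0.896758
e_x = 2.8481


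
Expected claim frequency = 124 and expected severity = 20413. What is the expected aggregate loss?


E[S] = E[N] * E[X]
= 124 * 20413
= 2.5312e+06


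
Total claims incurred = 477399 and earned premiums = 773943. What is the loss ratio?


Loss ratio = claims / premiums
= 477399 / 773943
= 0.6168


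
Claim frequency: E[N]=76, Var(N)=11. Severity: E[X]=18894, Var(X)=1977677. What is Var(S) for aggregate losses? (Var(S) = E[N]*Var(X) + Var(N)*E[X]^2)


Var(S) = E[N]*Var(X) + Var(N)*E[X]^2
= 76*1977677 + 11*18894^2
= 150303452 + 3926815596
= 4.0771e+09


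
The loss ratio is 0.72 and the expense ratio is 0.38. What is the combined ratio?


Combined ratio = loss ratio + expense ratio
= 0.72 + 0.38
= 1.1


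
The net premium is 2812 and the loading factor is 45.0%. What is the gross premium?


Gross = net * (1 + loading)
= 2812 * (1 + 0.45)
= 2812 * 1.45
= 4077.4


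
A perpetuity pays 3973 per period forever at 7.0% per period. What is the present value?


PV = PMT / i
= 3973 / 0.07
= 56757.1429


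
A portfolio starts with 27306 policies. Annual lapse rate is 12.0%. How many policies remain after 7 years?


remaining = initial * (1 - lapse)^years
= 27306 * (1 - 0.12)^7
= 27306 * 0.408676
= 11159.2958


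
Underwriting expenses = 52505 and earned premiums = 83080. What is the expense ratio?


Expense ratio = expenses / premiums
= 52505 / 83080
= 0.632


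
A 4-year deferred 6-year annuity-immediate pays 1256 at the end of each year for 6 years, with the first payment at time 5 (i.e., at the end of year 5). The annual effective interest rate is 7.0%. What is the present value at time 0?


PV at time 4 of the 6-year annuity-immediate:
a_n = 1256 * (1-(1+0.07)^(-6))/0.07 = 5986.7738
Discount back 4 years to time 0:
PV = 5986.7738 * (1+0.07)^(-4)
= 5986.7738 * 0.762895
= 4567.2811


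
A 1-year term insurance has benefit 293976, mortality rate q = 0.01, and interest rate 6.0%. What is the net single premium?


NSP = benefit * q * v
v = 1/(1+i) = 0.943396
NSP = 293976 * 0.01 * 0.943396
= 2773.3585


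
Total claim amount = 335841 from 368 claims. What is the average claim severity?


severity = total / number
= 335841 / 368
= 912.6114


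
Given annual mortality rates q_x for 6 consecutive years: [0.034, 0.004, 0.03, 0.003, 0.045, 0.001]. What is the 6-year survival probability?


p_k = 1 - q_k for each year
Survival = product of (1 - q_k)
= 0.966 * 0.996 * 0.97 * 0.997 * 0.955 * 0.999
= 0.8877


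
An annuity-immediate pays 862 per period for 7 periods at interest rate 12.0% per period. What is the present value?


PV = PMT * (1 - (1+i)^(-n)) / i
= 862 * (1 - (1+0.12)^(-7)) / 0.12
= 862 * (1 - 0.452349) / 0.12
= 862 * 4.563757
= 3933.9581


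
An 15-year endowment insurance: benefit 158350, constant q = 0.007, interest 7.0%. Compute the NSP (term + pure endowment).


Term component = 9699.6778
Pure endowment = 15_p_x * v^15 * benefit = 0.899992 * 0.362446 * 158350 = 51653.5447
NSP = 61353.2224


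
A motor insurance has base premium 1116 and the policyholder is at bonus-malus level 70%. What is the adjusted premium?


adjusted = base * BM_level / 100
= 1116 * 70 / 100
= 1116 * 0.7
= 781.2


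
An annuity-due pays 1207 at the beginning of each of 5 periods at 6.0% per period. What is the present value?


PV_due = PMT * (1-(1+i)^(-n))/i * (1+i)
PV_immediate = 5084.3231
PV_due = 5084.3231 * 1.06
= 5389.3825


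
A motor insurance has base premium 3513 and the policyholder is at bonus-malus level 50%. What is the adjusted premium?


adjusted = base * BM_level / 100
= 3513 * 50 / 100
= 3513 * 0.5
= 1756.5


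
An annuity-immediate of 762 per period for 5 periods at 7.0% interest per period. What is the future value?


FV = PMT * ((1+i)^n - 1) / i
= 762 * ((1.07)^5 - 1) / 0.07
= 762 * (1.402552 - 1) / 0.07
= 4382.0631


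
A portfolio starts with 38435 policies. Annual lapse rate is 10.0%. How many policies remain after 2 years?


remaining = initial * (1 - lapse)^years
= 38435 * (1 - 0.1)^2
= 38435 * 0.81
= 31132.35


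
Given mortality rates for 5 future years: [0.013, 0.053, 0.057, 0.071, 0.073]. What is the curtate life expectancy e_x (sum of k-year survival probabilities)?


e_x = sum_{k=1}^{n} k_p_x
k_p_x values:
  1_p_x = 0.987
  2_p_x = 0.934689
  3_p_x = 0.881412
  4_p_x = 0.818831
  5_p_x = 0.759057
e_x = 4.381


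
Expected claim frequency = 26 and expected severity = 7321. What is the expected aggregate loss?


E[S] = E[N] * E[X]
= 26 * 7321
= 190346


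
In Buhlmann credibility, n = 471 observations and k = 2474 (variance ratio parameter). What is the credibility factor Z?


Z = n / (n + k)
= 471 / (471 + 2474)
= 471 / 2945
= 0.1599


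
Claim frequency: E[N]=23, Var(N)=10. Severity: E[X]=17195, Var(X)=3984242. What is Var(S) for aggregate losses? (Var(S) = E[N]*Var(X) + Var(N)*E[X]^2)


Var(S) = E[N]*Var(X) + Var(N)*E[X]^2
= 23*3984242 + 10*17195^2
= 91637566 + 2956680250
= 3.0483e+09


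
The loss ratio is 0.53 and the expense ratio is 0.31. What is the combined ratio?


Combined ratio = loss ratio + expense ratio
= 0.53 + 0.31
= 0.84


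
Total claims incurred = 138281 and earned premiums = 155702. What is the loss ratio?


Loss ratio = claims / premiums
= 138281 / 155702
= 0.8881


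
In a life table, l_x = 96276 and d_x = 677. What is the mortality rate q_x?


q_x = d_x / l_x
= 677 / 96276
= 0.007


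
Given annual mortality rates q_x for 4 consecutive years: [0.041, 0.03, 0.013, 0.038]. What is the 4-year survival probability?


p_k = 1 - q_k for each year
Survival = product of (1 - q_k)
= 0.959 * 0.97 * 0.987 * 0.962
= 0.8832


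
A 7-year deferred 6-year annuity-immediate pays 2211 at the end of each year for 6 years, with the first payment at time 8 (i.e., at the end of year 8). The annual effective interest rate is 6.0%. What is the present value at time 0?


PV at time 7 of the 6-year annuity-immediate:
a_n = 2211 * (1-(1+0.06)^(-6))/0.06 = 10872.2041
Discount back 7 years to time 0:
PV = 10872.2041 * (1+0.06)^(-7)
= 10872.2041 * 0.665057
= 7230.6367


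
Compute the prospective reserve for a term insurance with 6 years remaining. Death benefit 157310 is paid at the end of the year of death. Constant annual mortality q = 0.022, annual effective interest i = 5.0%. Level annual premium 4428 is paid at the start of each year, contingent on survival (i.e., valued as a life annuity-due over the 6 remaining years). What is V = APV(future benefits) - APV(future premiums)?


v = 1/(1+i) = 0.952381
APV(future benefits) per unit = sum_{k=0}^{5} k_p_x * q * v^(k+1) = 0.106035
APV(future benefits) = 157310 * 0.106035 = 16680.375
Life annuity-due factor ä_{x:6} = sum_{k=0}^{5} k_p_x * v^k = 5.060764
APV(future premiums) = 4428 * 5.060764 = 22409.0636
V = 16680.375 - 22409.0636
= -5728.6886


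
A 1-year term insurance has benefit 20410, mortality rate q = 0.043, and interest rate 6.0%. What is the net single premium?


NSP = benefit * q * v
v = 1/(1+i) = 0.943396
NSP = 20410 * 0.043 * 0.943396
= 827.9528


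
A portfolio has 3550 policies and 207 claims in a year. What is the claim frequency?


frequency = claims / policies
= 207 / 3550
= 0.0583


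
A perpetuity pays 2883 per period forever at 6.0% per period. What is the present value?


PV = PMT / i
= 2883 / 0.06
= 48050.0


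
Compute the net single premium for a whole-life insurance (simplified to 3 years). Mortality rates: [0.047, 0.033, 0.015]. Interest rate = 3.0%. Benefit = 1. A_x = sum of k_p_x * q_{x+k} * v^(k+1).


v = 0.970874
Year 0: k_p_x=1.0, q=0.047, term=0.045631
Year 1: k_p_x=0.953, q=0.033, term=0.029644
Year 2: k_p_x=0.921551, q=0.015, term=0.01265
A_x = 0.0879


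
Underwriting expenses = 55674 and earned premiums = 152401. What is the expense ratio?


Expense ratio = expenses / premiums
= 55674 / 152401
= 0.3653


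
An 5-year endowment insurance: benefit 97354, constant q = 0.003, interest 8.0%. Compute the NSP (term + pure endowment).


Term component = 1159.6779
Pure endowment = 5_p_x * v^5 * benefit = 0.98509 * 0.680583 * 97354 = 65269.5794
NSP = 66429.2573


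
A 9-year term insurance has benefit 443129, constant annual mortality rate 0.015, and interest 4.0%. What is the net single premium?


NSP = benefit * sum_{k=0}^{n-1} k_p_x * q * v^(k+1)
With constant q=0.015, v=0.961538
Sum = 0.105482
NSP = 443129 * 0.105482
= 46742.007


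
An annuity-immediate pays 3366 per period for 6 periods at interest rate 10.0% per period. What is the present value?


PV = PMT * (1 - (1+i)^(-n)) / i
= 3366 * (1 - (1+0.1)^(-6)) / 0.1
= 3366 * (1 - 0.564474) / 0.1
= 3366 * 4.355261
= 14659.8075


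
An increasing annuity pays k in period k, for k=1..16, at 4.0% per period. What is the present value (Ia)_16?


(Ia)_n = sum_{k=1}^{n} k * v^k, v = 1/(1+i)
v = 0.961538
Sum computed term by term:
(Ia)_16 = 89.3964


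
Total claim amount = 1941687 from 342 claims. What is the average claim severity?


severity = total / number
= 1941687 / 342
= 5677.4474


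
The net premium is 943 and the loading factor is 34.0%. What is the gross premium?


Gross = net * (1 + loading)
= 943 * (1 + 0.34)
= 943 * 1.34
= 1263.62


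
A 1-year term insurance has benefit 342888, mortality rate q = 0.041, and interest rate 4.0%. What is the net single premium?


NSP = benefit * q * v
v = 1/(1+i) = 0.961538
NSP = 342888 * 0.041 * 0.961538
= 13517.7


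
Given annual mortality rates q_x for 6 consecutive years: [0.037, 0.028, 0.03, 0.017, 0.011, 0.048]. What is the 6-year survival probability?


p_k = 1 - q_k for each year
Survival = product of (1 - q_k)
= 0.963 * 0.972 * 0.97 * 0.983 * 0.989 * 0.952
= 0.8403


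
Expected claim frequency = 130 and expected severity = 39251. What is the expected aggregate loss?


E[S] = E[N] * E[X]
= 130 * 39251
= 5.1026e+06


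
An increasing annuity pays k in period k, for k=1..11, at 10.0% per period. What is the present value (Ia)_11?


(Ia)_n = sum_{k=1}^{n} k * v^k, v = 1/(1+i)
v = 0.909091
Sum computed term by term:
(Ia)_11 = 32.8913


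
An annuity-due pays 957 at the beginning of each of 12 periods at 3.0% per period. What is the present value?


PV_due = PMT * (1-(1+i)^(-n))/i * (1+i)
PV_immediate = 9525.9818
PV_due = 9525.9818 * 1.03
= 9811.7613


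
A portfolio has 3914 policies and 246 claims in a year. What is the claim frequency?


frequency = claims / policies
= 246 / 3914
= 0.0629


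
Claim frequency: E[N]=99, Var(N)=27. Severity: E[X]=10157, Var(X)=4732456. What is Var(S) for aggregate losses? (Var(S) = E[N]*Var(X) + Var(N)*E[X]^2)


Var(S) = E[N]*Var(X) + Var(N)*E[X]^2
= 99*4732456 + 27*10157^2
= 468513144 + 2785445523
= 3.2540e+09


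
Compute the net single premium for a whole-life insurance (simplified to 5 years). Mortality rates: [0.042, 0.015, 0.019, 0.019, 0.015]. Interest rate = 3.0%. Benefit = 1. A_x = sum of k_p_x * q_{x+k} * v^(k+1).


v = 0.970874
Year 0: k_p_x=1.0, q=0.042, term=0.040777
Year 1: k_p_x=0.958, q=0.015, term=0.013545
Year 2: k_p_x=0.94363, q=0.019, term=0.016408
Year 3: k_p_x=0.925701, q=0.019, term=0.015627
Year 4: k_p_x=0.908113, q=0.015, term=0.01175
A_x = 0.0981


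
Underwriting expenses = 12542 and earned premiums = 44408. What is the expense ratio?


Expense ratio = expenses / premiums
= 12542 / 44408
= 0.2824


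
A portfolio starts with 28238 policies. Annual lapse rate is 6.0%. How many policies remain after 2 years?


remaining = initial * (1 - lapse)^years
= 28238 * (1 - 0.06)^2
= 28238 * 0.8836
= 24951.0968


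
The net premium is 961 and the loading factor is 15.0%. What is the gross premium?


Gross = net * (1 + loading)
= 961 * (1 + 0.15)
= 961 * 1.15
= 1105.15


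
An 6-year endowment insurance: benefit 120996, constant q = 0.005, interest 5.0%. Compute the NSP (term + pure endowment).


Term component = 3034.7237
Pure endowment = 6_p_x * v^6 * benefit = 0.970373 * 0.746215 * 120996 = 87614.0393
NSP = 90648.763


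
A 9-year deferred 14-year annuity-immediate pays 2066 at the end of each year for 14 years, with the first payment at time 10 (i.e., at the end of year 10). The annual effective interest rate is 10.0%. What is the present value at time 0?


PV at time 9 of the 14-year annuity-immediate:
a_n = 2066 * (1-(1+0.1)^(-14))/0.1 = 15219.5763
Discount back 9 years to time 0:
PV = 15219.5763 * (1+0.1)^(-9)
= 15219.5763 * 0.424098
= 6454.5861


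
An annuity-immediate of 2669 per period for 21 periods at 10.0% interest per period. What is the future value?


FV = PMT * ((1+i)^n - 1) / i
= 2669 * ((1.1)^21 - 1) / 0.1
= 2669 * (7.40025 - 1) / 0.1
= 170822.671


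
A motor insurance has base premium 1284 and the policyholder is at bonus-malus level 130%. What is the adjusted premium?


adjusted = base * BM_level / 100
= 1284 * 130 / 100
= 1284 * 1.3
= 1669.2


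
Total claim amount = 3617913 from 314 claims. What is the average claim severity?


severity = total / number
= 3617913 / 314
= 11522.0159


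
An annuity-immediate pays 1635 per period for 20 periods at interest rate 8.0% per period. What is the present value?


PV = PMT * (1 - (1+i)^(-n)) / i
= 1635 * (1 - (1+0.08)^(-20)) / 0.08
= 1635 * (1 - 0.214548) / 0.08
= 1635 * 9.818147
= 16052.671


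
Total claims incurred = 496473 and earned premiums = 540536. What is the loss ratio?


Loss ratio = claims / premiums
= 496473 / 540536
= 0.9185


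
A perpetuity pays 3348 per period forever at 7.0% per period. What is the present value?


PV = PMT / i
= 3348 / 0.07
= 47828.5714


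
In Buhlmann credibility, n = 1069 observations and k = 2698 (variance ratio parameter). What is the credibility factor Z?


Z = n / (n + k)
= 1069 / (1069 + 2698)
= 1069 / 3767
= 0.2838


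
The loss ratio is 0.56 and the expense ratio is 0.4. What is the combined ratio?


Combined ratio = loss ratio + expense ratio
= 0.56 + 0.4
= 0.96


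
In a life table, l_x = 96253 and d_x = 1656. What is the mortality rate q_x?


q_x = d_x / l_x
= 1656 / 96253
= 0.0172


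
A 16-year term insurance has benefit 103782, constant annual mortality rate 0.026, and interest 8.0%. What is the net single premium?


NSP = benefit * sum_{k=0}^{n-1} k_p_x * q * v^(k+1)
With constant q=0.026, v=0.925926
Sum = 0.198312
NSP = 103782 * 0.198312
= 20581.2079


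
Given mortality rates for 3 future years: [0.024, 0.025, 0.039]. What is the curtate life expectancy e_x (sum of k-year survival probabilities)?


e_x = sum_{k=1}^{n} k_p_x
k_p_x values:
  1_p_x = 0.976
  2_p_x = 0.9516
  3_p_x = 0.914488
e_x = 2.8421


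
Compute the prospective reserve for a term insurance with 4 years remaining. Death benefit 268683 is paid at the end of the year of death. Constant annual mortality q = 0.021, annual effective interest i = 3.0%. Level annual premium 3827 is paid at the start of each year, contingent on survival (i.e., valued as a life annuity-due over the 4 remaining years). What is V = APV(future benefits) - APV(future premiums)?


v = 1/(1+i) = 0.970874
APV(future benefits) per unit = sum_{k=0}^{3} k_p_x * q * v^(k+1) = 0.075694
APV(future benefits) = 268683 * 0.075694 = 20337.6226
Life annuity-due factor ä_{x:4} = sum_{k=0}^{3} k_p_x * v^k = 3.712598
APV(future premiums) = 3827 * 3.712598 = 14208.1125
V = 20337.6226 - 14208.1125
= 6129.5101


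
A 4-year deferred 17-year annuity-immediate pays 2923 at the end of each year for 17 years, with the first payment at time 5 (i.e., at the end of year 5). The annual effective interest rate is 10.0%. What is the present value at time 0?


PV at time 4 of the 17-year annuity-immediate:
a_n = 2923 * (1-(1+0.1)^(-17))/0.1 = 23447.0003
Discount back 4 years to time 0:
PV = 23447.0003 * (1+0.1)^(-4)
= 23447.0003 * 0.683013
= 16014.6167


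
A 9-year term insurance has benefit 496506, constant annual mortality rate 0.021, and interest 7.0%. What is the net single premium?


NSP = benefit * sum_{k=0}^{n-1} k_p_x * q * v^(k+1)
With constant q=0.021, v=0.934579
Sum = 0.127072
NSP = 496506 * 0.127072
= 63091.8953


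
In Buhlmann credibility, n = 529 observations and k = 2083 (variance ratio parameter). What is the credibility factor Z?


Z = n / (n + k)
= 529 / (529 + 2083)
= 529 / 2612
= 0.2025


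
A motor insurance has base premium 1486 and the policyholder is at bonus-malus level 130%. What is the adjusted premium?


adjusted = base * BM_level / 100
= 1486 * 130 / 100
= 1486 * 1.3
= 1931.8


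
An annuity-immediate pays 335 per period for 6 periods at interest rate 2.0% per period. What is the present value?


PV = PMT * (1 - (1+i)^(-n)) / i
= 335 * (1 - (1+0.02)^(-6)) / 0.02
= 335 * (1 - 0.887971) / 0.02
= 335 * 5.601431
= 1876.4793


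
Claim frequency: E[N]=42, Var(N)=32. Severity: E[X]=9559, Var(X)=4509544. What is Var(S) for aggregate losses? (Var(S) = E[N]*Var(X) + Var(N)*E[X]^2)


Var(S) = E[N]*Var(X) + Var(N)*E[X]^2
= 42*4509544 + 32*9559^2
= 189400848 + 2923983392
= 3.1134e+09


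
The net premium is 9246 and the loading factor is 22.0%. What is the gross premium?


Gross = net * (1 + loading)
= 9246 * (1 + 0.22)
= 9246 * 1.22
= 11280.12


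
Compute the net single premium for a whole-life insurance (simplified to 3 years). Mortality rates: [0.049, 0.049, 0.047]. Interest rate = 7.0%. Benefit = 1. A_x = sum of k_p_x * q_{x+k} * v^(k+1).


v = 0.934579
Year 0: k_p_x=1.0, q=0.049, term=0.045794
Year 1: k_p_x=0.951, q=0.049, term=0.040701
Year 2: k_p_x=0.904401, q=0.047, term=0.034698
A_x = 0.1212


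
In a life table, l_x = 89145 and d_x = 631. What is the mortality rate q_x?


q_x = d_x / l_x
= 631 / 89145
= 0.0071


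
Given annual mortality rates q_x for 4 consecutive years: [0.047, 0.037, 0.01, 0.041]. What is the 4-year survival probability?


p_k = 1 - q_k for each year
Survival = product of (1 - q_k)
= 0.953 * 0.963 * 0.99 * 0.959
= 0.8713


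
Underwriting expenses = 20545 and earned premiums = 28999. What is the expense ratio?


Expense ratio = expenses / premiums
= 20545 / 28999
= 0.7085


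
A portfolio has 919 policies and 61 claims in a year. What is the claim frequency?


frequency = claims / policies
= 61 / 919
= 0.0664
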